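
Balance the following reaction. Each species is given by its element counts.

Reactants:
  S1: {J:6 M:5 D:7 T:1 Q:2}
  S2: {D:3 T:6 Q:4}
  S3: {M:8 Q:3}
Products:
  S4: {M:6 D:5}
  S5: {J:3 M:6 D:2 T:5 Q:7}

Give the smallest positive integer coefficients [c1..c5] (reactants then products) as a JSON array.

Coefficients: [2, 3, 4, 3, 4]

J: 2·6+3·0+4·0 = 12 | 3·0+4·3 = 12
M: 2·5+3·0+4·8 = 42 | 3·6+4·6 = 42
D: 2·7+3·3+4·0 = 23 | 3·5+4·2 = 23
T: 2·1+3·6+4·0 = 20 | 3·0+4·5 = 20
Q: 2·2+3·4+4·3 = 28 | 3·0+4·7 = 28
gcd(2,3,4,3,4) = 1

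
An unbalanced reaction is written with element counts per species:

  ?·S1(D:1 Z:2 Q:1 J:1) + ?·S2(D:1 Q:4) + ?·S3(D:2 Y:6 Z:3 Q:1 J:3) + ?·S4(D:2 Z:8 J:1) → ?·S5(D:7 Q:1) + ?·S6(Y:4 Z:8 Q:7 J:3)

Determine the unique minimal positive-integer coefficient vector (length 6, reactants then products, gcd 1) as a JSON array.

D: 1·1+5·1+2·2+2·2 = 14 | 2·7+3·0 = 14
Y: 1·0+5·0+2·6+2·0 = 12 | 2·0+3·4 = 12
Z: 1·2+5·0+2·3+2·8 = 24 | 2·0+3·8 = 24
Q: 1·1+5·4+2·1+2·0 = 23 | 2·1+3·7 = 23
J: 1·1+5·0+2·3+2·1 = 9 | 2·0+3·3 = 9
gcd(1,5,2,2,2,3) = 1

Coefficients: [1, 5, 2, 2, 2, 3]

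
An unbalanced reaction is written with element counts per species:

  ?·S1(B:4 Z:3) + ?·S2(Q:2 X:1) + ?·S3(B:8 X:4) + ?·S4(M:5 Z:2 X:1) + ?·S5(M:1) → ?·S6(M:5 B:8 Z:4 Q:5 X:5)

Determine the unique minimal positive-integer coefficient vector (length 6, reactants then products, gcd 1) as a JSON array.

M: 2·0+5·0+1·0+1·5+5·1 = 10 | 2·5 = 10
B: 2·4+5·0+1·8+1·0+5·0 = 16 | 2·8 = 16
Z: 2·3+5·0+1·0+1·2+5·0 = 8 | 2·4 = 8
Q: 2·0+5·2+1·0+1·0+5·0 = 10 | 2·5 = 10
X: 2·0+5·1+1·4+1·1+5·0 = 10 | 2·5 = 10
gcd(2,5,1,1,5,2) = 1

Coefficients: [2, 5, 1, 1, 5, 2]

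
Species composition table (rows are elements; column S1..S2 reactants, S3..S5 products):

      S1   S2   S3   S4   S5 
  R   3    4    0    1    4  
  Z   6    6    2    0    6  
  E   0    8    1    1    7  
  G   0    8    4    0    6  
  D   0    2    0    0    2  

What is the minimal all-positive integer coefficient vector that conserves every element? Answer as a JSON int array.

Coefficients: [1, 6, 3, 3, 6]

R: 1·3+6·4 = 27 | 3·0+3·1+6·4 = 27
Z: 1·6+6·6 = 42 | 3·2+3·0+6·6 = 42
E: 1·0+6·8 = 48 | 3·1+3·1+6·7 = 48
G: 1·0+6·8 = 48 | 3·4+3·0+6·6 = 48
D: 1·0+6·2 = 12 | 3·0+3·0+6·2 = 12
gcd(1,6,3,3,6) = 1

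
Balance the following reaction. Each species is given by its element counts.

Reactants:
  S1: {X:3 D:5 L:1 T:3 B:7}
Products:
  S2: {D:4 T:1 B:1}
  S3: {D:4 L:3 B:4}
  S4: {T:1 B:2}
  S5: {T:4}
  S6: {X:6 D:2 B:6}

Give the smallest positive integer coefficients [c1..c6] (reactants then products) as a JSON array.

Coefficients: [6, 4, 2, 6, 2, 3]

X: 6·3 = 18 | 4·0+2·0+6·0+2·0+3·6 = 18
D: 6·5 = 30 | 4·4+2·4+6·0+2·0+3·2 = 30
L: 6·1 = 6 | 4·0+2·3+6·0+2·0+3·0 = 6
T: 6·3 = 18 | 4·1+2·0+6·1+2·4+3·0 = 18
B: 6·7 = 42 | 4·1+2·4+6·2+2·0+3·6 = 42
gcd(6,4,2,6,2,3) = 1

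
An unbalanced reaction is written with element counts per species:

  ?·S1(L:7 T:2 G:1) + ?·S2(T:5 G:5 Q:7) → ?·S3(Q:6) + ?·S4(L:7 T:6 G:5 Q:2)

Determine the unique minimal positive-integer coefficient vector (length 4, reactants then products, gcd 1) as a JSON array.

L: 5·7+4·0 = 35 | 3·0+5·7 = 35
T: 5·2+4·5 = 30 | 3·0+5·6 = 30
G: 5·1+4·5 = 25 | 3·0+5·5 = 25
Q: 5·0+4·7 = 28 | 3·6+5·2 = 28
gcd(5,4,3,5) = 1

Coefficients: [5, 4, 3, 5]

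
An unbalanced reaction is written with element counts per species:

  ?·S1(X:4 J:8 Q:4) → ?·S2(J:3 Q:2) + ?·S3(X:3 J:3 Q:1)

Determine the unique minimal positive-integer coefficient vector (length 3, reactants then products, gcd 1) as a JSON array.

X: 3·4 = 12 | 4·0+4·3 = 12
J: 3·8 = 24 | 4·3+4·3 = 24
Q: 3·4 = 12 | 4·2+4·1 = 12
gcd(3,4,4) = 1

Coefficients: [3, 4, 4]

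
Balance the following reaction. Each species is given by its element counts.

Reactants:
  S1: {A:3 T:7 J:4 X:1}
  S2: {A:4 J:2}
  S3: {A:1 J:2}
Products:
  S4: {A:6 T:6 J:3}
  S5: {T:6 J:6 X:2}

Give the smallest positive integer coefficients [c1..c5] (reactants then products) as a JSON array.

A: 6·3+1·4+2·1 = 24 | 4·6+3·0 = 24
T: 6·7+1·0+2·0 = 42 | 4·6+3·6 = 42
J: 6·4+1·2+2·2 = 30 | 4·3+3·6 = 30
X: 6·1+1·0+2·0 = 6 | 4·0+3·2 = 6
gcd(6,1,2,4,3) = 1

Coefficients: [6, 1, 2, 4, 3]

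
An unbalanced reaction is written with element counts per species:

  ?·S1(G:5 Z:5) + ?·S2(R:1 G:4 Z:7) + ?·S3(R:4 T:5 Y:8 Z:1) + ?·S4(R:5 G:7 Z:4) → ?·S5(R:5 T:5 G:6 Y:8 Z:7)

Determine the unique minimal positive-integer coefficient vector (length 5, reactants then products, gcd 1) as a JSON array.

R: 5·0+1·1+6·4+1·5 = 30 | 6·5 = 30
T: 5·0+1·0+6·5+1·0 = 30 | 6·5 = 30
G: 5·5+1·4+6·0+1·7 = 36 | 6·6 = 36
Y: 5·0+1·0+6·8+1·0 = 48 | 6·8 = 48
Z: 5·5+1·7+6·1+1·4 = 42 | 6·7 = 42
gcd(5,1,6,1,6) = 1

Coefficients: [5, 1, 6, 1, 6]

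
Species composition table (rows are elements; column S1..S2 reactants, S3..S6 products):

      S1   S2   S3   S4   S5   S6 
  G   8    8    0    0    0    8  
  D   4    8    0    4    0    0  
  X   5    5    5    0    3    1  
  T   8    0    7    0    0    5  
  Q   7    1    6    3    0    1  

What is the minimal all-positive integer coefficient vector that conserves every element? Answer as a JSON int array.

G: 4·8+1·8 = 40 | 1·0+6·0+5·0+5·8 = 40
D: 4·4+1·8 = 24 | 1·0+6·4+5·0+5·0 = 24
X: 4·5+1·5 = 25 | 1·5+6·0+5·3+5·1 = 25
T: 4·8+1·0 = 32 | 1·7+6·0+5·0+5·5 = 32
Q: 4·7+1·1 = 29 | 1·6+6·3+5·0+5·1 = 29
gcd(4,1,1,6,5,5) = 1

Coefficients: [4, 1, 1, 6, 5, 5]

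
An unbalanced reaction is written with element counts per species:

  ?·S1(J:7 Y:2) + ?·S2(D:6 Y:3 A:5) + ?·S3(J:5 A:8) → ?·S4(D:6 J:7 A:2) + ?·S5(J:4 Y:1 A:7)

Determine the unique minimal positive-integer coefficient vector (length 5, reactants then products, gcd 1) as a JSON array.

D: 1·0+1·6+4·0 = 6 | 1·6+5·0 = 6
J: 1·7+1·0+4·5 = 27 | 1·7+5·4 = 27
Y: 1·2+1·3+4·0 = 5 | 1·0+5·1 = 5
A: 1·0+1·5+4·8 = 37 | 1·2+5·7 = 37
gcd(1,1,4,1,5) = 1

Coefficients: [1, 1, 4, 1, 5]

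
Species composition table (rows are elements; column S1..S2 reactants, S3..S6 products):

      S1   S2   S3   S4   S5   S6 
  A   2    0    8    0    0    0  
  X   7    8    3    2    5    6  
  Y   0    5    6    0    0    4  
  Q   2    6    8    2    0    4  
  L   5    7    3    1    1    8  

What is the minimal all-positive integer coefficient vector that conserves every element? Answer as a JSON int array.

A: 4·2+6·0 = 8 | 1·8+6·0+5·0+6·0 = 8
X: 4·7+6·8 = 76 | 1·3+6·2+5·5+6·6 = 76
Y: 4·0+6·5 = 30 | 1·6+6·0+5·0+6·4 = 30
Q: 4·2+6·6 = 44 | 1·8+6·2+5·0+6·4 = 44
L: 4·5+6·7 = 62 | 1·3+6·1+5·1+6·8 = 62
gcd(4,6,1,6,5,6) = 1

Coefficients: [4, 6, 1, 6, 5, 6]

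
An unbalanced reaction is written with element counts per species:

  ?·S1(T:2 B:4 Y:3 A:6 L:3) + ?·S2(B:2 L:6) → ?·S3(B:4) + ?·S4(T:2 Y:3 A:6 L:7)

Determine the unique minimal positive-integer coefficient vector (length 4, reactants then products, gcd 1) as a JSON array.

Coefficients: [3, 2, 4, 3]

T: 3·2+2·0 = 6 | 4·0+3·2 = 6
B: 3·4+2·2 = 16 | 4·4+3·0 = 16
Y: 3·3+2·0 = 9 | 4·0+3·3 = 9
A: 3·6+2·0 = 18 | 4·0+3·6 = 18
L: 3·3+2·6 = 21 | 4·0+3·7 = 21
gcd(3,2,4,3) = 1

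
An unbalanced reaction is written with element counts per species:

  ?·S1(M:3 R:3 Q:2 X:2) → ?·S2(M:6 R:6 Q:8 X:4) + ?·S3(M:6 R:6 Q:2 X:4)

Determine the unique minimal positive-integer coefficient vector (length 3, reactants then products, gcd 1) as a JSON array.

Coefficients: [6, 1, 2]

M: 6·3 = 18 | 1·6+2·6 = 18
R: 6·3 = 18 | 1·6+2·6 = 18
Q: 6·2 = 12 | 1·8+2·2 = 12
X: 6·2 = 12 | 1·4+2·4 = 12
gcd(6,1,2) = 1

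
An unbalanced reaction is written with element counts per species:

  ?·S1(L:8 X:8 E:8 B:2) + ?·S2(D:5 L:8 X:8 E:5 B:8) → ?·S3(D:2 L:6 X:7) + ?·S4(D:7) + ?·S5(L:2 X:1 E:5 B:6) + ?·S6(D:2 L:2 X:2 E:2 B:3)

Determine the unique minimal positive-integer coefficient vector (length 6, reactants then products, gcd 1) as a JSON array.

D: 1·0+5·5 = 25 | 5·2+1·7+5·0+4·2 = 25
L: 1·8+5·8 = 48 | 5·6+1·0+5·2+4·2 = 48
X: 1·8+5·8 = 48 | 5·7+1·0+5·1+4·2 = 48
E: 1·8+5·5 = 33 | 5·0+1·0+5·5+4·2 = 33
B: 1·2+5·8 = 42 | 5·0+1·0+5·6+4·3 = 42
gcd(1,5,5,1,5,4) = 1

Coefficients: [1, 5, 5, 1, 5, 4]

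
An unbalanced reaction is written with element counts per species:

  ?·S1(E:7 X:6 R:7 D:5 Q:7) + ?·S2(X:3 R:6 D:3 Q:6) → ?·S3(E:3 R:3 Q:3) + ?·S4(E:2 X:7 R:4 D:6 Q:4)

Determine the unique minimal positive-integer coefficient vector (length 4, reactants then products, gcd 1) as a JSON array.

Coefficients: [3, 1, 5, 3]

E: 3·7+1·0 = 21 | 5·3+3·2 = 21
X: 3·6+1·3 = 21 | 5·0+3·7 = 21
R: 3·7+1·6 = 27 | 5·3+3·4 = 27
D: 3·5+1·3 = 18 | 5·0+3·6 = 18
Q: 3·7+1·6 = 27 | 5·3+3·4 = 27
gcd(3,1,5,3) = 1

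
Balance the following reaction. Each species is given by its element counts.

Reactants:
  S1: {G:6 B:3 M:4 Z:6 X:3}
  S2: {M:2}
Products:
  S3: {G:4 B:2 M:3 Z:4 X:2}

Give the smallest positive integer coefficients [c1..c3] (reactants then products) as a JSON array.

G: 4·6+1·0 = 24 | 6·4 = 24
B: 4·3+1·0 = 12 | 6·2 = 12
M: 4·4+1·2 = 18 | 6·3 = 18
Z: 4·6+1·0 = 24 | 6·4 = 24
X: 4·3+1·0 = 12 | 6·2 = 12
gcd(4,1,6) = 1

Coefficients: [4, 1, 6]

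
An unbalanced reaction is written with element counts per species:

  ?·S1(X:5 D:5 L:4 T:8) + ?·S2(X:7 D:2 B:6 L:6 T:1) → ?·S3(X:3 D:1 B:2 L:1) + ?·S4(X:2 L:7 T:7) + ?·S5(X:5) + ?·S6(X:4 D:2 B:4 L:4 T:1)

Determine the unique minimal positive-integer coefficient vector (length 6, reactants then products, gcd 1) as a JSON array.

Coefficients: [1, 5, 3, 1, 1, 6]

X: 1·5+5·7 = 40 | 3·3+1·2+1·5+6·4 = 40
D: 1·5+5·2 = 15 | 3·1+1·0+1·0+6·2 = 15
B: 1·0+5·6 = 30 | 3·2+1·0+1·0+6·4 = 30
L: 1·4+5·6 = 34 | 3·1+1·7+1·0+6·4 = 34
T: 1·8+5·1 = 13 | 3·0+1·7+1·0+6·1 = 13
gcd(1,5,3,1,1,6) = 1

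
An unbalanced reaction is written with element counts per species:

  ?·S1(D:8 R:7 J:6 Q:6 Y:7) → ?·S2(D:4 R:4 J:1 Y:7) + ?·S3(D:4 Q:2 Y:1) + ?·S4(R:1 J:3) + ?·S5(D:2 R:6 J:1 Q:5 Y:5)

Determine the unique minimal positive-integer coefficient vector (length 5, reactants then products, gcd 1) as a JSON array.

D: 3·8 = 24 | 1·4+4·4+5·0+2·2 = 24
R: 3·7 = 21 | 1·4+4·0+5·1+2·6 = 21
J: 3·6 = 18 | 1·1+4·0+5·3+2·1 = 18
Q: 3·6 = 18 | 1·0+4·2+5·0+2·5 = 18
Y: 3·7 = 21 | 1·7+4·1+5·0+2·5 = 21
gcd(3,1,4,5,2) = 1

Coefficients: [3, 1, 4, 5, 2]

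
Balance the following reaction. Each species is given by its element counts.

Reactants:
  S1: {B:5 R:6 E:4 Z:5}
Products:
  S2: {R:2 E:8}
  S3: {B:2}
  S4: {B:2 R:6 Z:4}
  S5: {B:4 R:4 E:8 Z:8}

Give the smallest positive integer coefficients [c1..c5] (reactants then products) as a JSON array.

B: 4·5 = 20 | 1·0+5·2+3·2+1·4 = 20
R: 4·6 = 24 | 1·2+5·0+3·6+1·4 = 24
E: 4·4 = 16 | 1·8+5·0+3·0+1·8 = 16
Z: 4·5 = 20 | 1·0+5·0+3·4+1·8 = 20
gcd(4,1,5,3,1) = 1

Coefficients: [4, 1, 5, 3, 1]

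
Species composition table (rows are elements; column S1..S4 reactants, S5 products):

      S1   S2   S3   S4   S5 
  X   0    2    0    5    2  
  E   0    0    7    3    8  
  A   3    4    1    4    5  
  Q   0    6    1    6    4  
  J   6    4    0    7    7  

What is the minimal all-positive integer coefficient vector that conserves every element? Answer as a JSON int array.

Coefficients: [4, 1, 6, 2, 6]

X: 4·0+1·2+6·0+2·5 = 12 | 6·2 = 12
E: 4·0+1·0+6·7+2·3 = 48 | 6·8 = 48
A: 4·3+1·4+6·1+2·4 = 30 | 6·5 = 30
Q: 4·0+1·6+6·1+2·6 = 24 | 6·4 = 24
J: 4·6+1·4+6·0+2·7 = 42 | 6·7 = 42
gcd(4,1,6,2,6) = 1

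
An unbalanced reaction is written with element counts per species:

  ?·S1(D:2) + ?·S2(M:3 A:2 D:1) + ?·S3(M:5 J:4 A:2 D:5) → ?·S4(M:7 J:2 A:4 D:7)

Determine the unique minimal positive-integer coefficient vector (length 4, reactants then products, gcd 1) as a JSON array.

M: 3·0+3·3+1·5 = 14 | 2·7 = 14
J: 3·0+3·0+1·4 = 4 | 2·2 = 4
A: 3·0+3·2+1·2 = 8 | 2·4 = 8
D: 3·2+3·1+1·5 = 14 | 2·7 = 14
gcd(3,3,1,2) = 1

Coefficients: [3, 3, 1, 2]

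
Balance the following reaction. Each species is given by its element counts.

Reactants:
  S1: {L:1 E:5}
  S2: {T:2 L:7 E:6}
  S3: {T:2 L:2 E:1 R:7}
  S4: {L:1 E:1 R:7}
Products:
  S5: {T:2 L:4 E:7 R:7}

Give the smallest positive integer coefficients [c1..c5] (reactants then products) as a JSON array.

T: 6·0+1·2+5·2+1·0 = 12 | 6·2 = 12
L: 6·1+1·7+5·2+1·1 = 24 | 6·4 = 24
E: 6·5+1·6+5·1+1·1 = 42 | 6·7 = 42
R: 6·0+1·0+5·7+1·7 = 42 | 6·7 = 42
gcd(6,1,5,1,6) = 1

Coefficients: [6, 1, 5, 1, 6]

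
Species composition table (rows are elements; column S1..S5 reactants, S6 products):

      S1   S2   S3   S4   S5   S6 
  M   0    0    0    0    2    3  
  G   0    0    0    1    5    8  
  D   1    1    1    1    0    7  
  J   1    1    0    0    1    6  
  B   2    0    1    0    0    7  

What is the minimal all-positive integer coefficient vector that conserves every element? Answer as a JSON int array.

Coefficients: [5, 4, 4, 1, 3, 2]

M: 5·0+4·0+4·0+1·0+3·2 = 6 | 2·3 = 6
G: 5·0+4·0+4·0+1·1+3·5 = 16 | 2·8 = 16
D: 5·1+4·1+4·1+1·1+3·0 = 14 | 2·7 = 14
J: 5·1+4·1+4·0+1·0+3·1 = 12 | 2·6 = 12
B: 5·2+4·0+4·1+1·0+3·0 = 14 | 2·7 = 14
gcd(5,4,4,1,3,2) = 1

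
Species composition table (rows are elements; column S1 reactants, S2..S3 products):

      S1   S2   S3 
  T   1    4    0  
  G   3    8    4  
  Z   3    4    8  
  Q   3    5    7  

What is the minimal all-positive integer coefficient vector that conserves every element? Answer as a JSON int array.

Coefficients: [4, 1, 1]

T: 4·1 = 4 | 1·4+1·0 = 4
G: 4·3 = 12 | 1·8+1·4 = 12
Z: 4·3 = 12 | 1·4+1·8 = 12
Q: 4·3 = 12 | 1·5+1·7 = 12
gcd(4,1,1) = 1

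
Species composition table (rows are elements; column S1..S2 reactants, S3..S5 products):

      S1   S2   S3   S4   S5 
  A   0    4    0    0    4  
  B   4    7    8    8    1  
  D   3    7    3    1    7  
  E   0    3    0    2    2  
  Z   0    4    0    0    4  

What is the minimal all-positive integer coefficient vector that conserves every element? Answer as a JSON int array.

A: 5·0+6·4 = 24 | 4·0+3·0+6·4 = 24
B: 5·4+6·7 = 62 | 4·8+3·8+6·1 = 62
D: 5·3+6·7 = 57 | 4·3+3·1+6·7 = 57
E: 5·0+6·3 = 18 | 4·0+3·2+6·2 = 18
Z: 5·0+6·4 = 24 | 4·0+3·0+6·4 = 24
gcd(5,6,4,3,6) = 1

Coefficients: [5, 6, 4, 3, 6]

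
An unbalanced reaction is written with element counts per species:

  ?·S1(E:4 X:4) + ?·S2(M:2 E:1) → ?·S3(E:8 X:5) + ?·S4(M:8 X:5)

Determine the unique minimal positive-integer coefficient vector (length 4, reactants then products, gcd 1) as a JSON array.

M: 5·0+4·2 = 8 | 3·0+1·8 = 8
E: 5·4+4·1 = 24 | 3·8+1·0 = 24
X: 5·4+4·0 = 20 | 3·5+1·5 = 20
gcd(5,4,3,1) = 1

Coefficients: [5, 4, 3, 1]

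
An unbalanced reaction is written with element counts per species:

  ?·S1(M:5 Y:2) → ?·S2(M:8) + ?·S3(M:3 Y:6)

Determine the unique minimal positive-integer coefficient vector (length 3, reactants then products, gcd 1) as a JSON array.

M: 6·5 = 30 | 3·8+2·3 = 30
Y: 6·2 = 12 | 3·0+2·6 = 12
gcd(6,3,2) = 1

Coefficients: [6, 3, 2]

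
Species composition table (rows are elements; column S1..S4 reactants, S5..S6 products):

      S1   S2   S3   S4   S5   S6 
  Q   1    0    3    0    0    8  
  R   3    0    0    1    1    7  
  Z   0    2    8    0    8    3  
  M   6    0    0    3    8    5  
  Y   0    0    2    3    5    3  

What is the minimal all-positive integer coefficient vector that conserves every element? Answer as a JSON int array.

Coefficients: [4, 3, 4, 6, 4, 2]

Q: 4·1+3·0+4·3+6·0 = 16 | 4·0+2·8 = 16
R: 4·3+3·0+4·0+6·1 = 18 | 4·1+2·7 = 18
Z: 4·0+3·2+4·8+6·0 = 38 | 4·8+2·3 = 38
M: 4·6+3·0+4·0+6·3 = 42 | 4·8+2·5 = 42
Y: 4·0+3·0+4·2+6·3 = 26 | 4·5+2·3 = 26
gcd(4,3,4,6,4,2) = 1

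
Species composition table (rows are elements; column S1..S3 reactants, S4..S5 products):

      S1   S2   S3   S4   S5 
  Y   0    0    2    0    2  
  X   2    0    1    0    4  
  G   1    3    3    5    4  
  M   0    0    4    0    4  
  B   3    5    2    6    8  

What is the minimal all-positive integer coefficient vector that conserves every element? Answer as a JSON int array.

Y: 3·0+3·0+2·2 = 4 | 2·0+2·2 = 4
X: 3·2+3·0+2·1 = 8 | 2·0+2·4 = 8
G: 3·1+3·3+2·3 = 18 | 2·5+2·4 = 18
M: 3·0+3·0+2·4 = 8 | 2·0+2·4 = 8
B: 3·3+3·5+2·2 = 28 | 2·6+2·8 = 28
gcd(3,3,2,2,2) = 1

Coefficients: [3, 3, 2, 2, 2]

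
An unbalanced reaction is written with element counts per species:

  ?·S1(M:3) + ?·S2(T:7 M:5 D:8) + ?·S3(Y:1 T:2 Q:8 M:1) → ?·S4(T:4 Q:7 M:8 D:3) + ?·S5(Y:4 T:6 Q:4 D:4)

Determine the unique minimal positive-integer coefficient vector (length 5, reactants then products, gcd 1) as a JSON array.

Coefficients: [6, 2, 4, 4, 1]

Y: 6·0+2·0+4·1 = 4 | 4·0+1·4 = 4
T: 6·0+2·7+4·2 = 22 | 4·4+1·6 = 22
Q: 6·0+2·0+4·8 = 32 | 4·7+1·4 = 32
M: 6·3+2·5+4·1 = 32 | 4·8+1·0 = 32
D: 6·0+2·8+4·0 = 16 | 4·3+1·4 = 16
gcd(6,2,4,4,1) = 1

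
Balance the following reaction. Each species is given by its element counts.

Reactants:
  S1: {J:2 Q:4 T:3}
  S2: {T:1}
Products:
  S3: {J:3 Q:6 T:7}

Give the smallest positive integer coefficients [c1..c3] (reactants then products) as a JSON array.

Coefficients: [3, 5, 2]

J: 3·2+5·0 = 6 | 2·3 = 6
Q: 3·4+5·0 = 12 | 2·6 = 12
T: 3·3+5·1 = 14 | 2·7 = 14
gcd(3,5,2) = 1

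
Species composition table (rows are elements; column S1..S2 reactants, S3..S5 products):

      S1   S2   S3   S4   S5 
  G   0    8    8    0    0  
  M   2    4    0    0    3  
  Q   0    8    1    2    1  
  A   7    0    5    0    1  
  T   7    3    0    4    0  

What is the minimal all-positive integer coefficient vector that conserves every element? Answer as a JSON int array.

Coefficients: [2, 2, 2, 5, 4]

G: 2·0+2·8 = 16 | 2·8+5·0+4·0 = 16
M: 2·2+2·4 = 12 | 2·0+5·0+4·3 = 12
Q: 2·0+2·8 = 16 | 2·1+5·2+4·1 = 16
A: 2·7+2·0 = 14 | 2·5+5·0+4·1 = 14
T: 2·7+2·3 = 20 | 2·0+5·4+4·0 = 20
gcd(2,2,2,5,4) = 1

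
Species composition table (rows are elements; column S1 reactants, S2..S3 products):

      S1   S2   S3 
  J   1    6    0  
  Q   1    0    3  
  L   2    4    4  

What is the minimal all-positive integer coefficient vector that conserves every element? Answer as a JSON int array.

J: 6·1 = 6 | 1·6+2·0 = 6
Q: 6·1 = 6 | 1·0+2·3 = 6
L: 6·2 = 12 | 1·4+2·4 = 12
gcd(6,1,2) = 1

Coefficients: [6, 1, 2]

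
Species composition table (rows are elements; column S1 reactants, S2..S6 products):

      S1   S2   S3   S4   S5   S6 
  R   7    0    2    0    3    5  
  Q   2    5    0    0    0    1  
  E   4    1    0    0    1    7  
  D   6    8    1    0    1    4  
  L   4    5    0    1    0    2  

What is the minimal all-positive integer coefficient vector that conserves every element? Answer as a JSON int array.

R: 3·7 = 21 | 1·0+2·2+5·0+4·3+1·5 = 21
Q: 3·2 = 6 | 1·5+2·0+5·0+4·0+1·1 = 6
E: 3·4 = 12 | 1·1+2·0+5·0+4·1+1·7 = 12
D: 3·6 = 18 | 1·8+2·1+5·0+4·1+1·4 = 18
L: 3·4 = 12 | 1·5+2·0+5·1+4·0+1·2 = 12
gcd(3,1,2,5,4,1) = 1

Coefficients: [3, 1, 2, 5, 4, 1]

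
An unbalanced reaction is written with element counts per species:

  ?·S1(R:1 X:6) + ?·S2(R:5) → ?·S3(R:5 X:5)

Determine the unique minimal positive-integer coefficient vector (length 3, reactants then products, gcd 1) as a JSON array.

Coefficients: [5, 5, 6]

R: 5·1+5·5 = 30 | 6·5 = 30
X: 5·6+5·0 = 30 | 6·5 = 30
gcd(5,5,6) = 1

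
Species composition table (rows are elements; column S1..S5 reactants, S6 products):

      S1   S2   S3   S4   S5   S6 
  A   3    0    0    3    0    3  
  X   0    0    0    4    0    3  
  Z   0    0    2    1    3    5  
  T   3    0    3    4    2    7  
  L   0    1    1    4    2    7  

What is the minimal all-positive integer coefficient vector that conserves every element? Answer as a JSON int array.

A: 1·3+5·0+1·0+3·3+5·0 = 12 | 4·3 = 12
X: 1·0+5·0+1·0+3·4+5·0 = 12 | 4·3 = 12
Z: 1·0+5·0+1·2+3·1+5·3 = 20 | 4·5 = 20
T: 1·3+5·0+1·3+3·4+5·2 = 28 | 4·7 = 28
L: 1·0+5·1+1·1+3·4+5·2 = 28 | 4·7 = 28
gcd(1,5,1,3,5,4) = 1

Coefficients: [1, 5, 1, 3, 5, 4]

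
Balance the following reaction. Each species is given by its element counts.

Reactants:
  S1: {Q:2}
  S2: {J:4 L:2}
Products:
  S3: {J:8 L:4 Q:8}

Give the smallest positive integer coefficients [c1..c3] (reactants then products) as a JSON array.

Coefficients: [4, 2, 1]

J: 4·0+2·4 = 8 | 1·8 = 8
L: 4·0+2·2 = 4 | 1·4 = 4
Q: 4·2+2·0 = 8 | 1·8 = 8
gcd(4,2,1) = 1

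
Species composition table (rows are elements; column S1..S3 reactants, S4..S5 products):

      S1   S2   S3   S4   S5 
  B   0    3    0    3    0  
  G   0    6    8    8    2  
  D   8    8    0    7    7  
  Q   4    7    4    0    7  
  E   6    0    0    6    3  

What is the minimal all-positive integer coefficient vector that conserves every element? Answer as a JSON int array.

B: 5·0+2·3+2·0 = 6 | 2·3+6·0 = 6
G: 5·0+2·6+2·8 = 28 | 2·8+6·2 = 28
D: 5·8+2·8+2·0 = 56 | 2·7+6·7 = 56
Q: 5·4+2·7+2·4 = 42 | 2·0+6·7 = 42
E: 5·6+2·0+2·0 = 30 | 2·6+6·3 = 30
gcd(5,2,2,2,6) = 1

Coefficients: [5, 2, 2, 2, 6]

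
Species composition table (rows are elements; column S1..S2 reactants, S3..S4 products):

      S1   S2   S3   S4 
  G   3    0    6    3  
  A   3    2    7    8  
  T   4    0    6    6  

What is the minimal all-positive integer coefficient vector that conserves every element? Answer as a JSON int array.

Coefficients: [3, 3, 1, 1]

G: 3·3+3·0 = 9 | 1·6+1·3 = 9
A: 3·3+3·2 = 15 | 1·7+1·8 = 15
T: 3·4+3·0 = 12 | 1·6+1·6 = 12
gcd(3,3,1,1) = 1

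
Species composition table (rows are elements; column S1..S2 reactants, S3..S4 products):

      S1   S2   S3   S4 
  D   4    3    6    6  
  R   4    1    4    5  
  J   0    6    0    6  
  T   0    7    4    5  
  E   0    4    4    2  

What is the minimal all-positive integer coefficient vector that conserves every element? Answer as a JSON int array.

Coefficients: [3, 2, 1, 2]

D: 3·4+2·3 = 18 | 1·6+2·6 = 18
R: 3·4+2·1 = 14 | 1·4+2·5 = 14
J: 3·0+2·6 = 12 | 1·0+2·6 = 12
T: 3·0+2·7 = 14 | 1·4+2·5 = 14
E: 3·0+2·4 = 8 | 1·4+2·2 = 8
gcd(3,2,1,2) = 1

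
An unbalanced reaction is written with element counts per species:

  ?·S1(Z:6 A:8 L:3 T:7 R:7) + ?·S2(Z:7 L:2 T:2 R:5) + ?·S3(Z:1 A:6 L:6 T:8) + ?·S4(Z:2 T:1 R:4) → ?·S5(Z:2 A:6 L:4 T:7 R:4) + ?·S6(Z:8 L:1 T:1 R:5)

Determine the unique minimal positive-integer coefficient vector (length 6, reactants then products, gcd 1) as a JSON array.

Z: 3·6+4·7+2·1+2·2 = 52 | 6·2+5·8 = 52
A: 3·8+4·0+2·6+2·0 = 36 | 6·6+5·0 = 36
L: 3·3+4·2+2·6+2·0 = 29 | 6·4+5·1 = 29
T: 3·7+4·2+2·8+2·1 = 47 | 6·7+5·1 = 47
R: 3·7+4·5+2·0+2·4 = 49 | 6·4+5·5 = 49
gcd(3,4,2,2,6,5) = 1

Coefficients: [3, 4, 2, 2, 6, 5]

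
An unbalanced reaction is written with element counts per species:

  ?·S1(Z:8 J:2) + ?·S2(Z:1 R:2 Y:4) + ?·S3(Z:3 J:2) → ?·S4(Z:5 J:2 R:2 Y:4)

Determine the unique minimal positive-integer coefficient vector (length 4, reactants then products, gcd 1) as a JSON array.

Z: 1·8+5·1+4·3 = 25 | 5·5 = 25
J: 1·2+5·0+4·2 = 10 | 5·2 = 10
R: 1·0+5·2+4·0 = 10 | 5·2 = 10
Y: 1·0+5·4+4·0 = 20 | 5·4 = 20
gcd(1,5,4,5) = 1

Coefficients: [1, 5, 4, 5]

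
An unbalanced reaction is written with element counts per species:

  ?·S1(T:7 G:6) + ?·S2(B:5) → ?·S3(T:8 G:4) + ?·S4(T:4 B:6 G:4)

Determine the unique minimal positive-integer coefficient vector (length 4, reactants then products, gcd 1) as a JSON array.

Coefficients: [4, 6, 1, 5]

T: 4·7+6·0 = 28 | 1·8+5·4 = 28
B: 4·0+6·5 = 30 | 1·0+5·6 = 30
G: 4·6+6·0 = 24 | 1·4+5·4 = 24
gcd(4,6,1,5) = 1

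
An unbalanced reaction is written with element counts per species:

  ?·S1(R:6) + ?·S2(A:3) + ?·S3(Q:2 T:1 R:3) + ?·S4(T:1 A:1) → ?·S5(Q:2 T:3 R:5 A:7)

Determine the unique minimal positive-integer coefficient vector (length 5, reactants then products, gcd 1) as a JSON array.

Q: 1·0+5·0+3·2+6·0 = 6 | 3·2 = 6
T: 1·0+5·0+3·1+6·1 = 9 | 3·3 = 9
R: 1·6+5·0+3·3+6·0 = 15 | 3·5 = 15
A: 1·0+5·3+3·0+6·1 = 21 | 3·7 = 21
gcd(1,5,3,6,3) = 1

Coefficients: [1, 5, 3, 6, 3]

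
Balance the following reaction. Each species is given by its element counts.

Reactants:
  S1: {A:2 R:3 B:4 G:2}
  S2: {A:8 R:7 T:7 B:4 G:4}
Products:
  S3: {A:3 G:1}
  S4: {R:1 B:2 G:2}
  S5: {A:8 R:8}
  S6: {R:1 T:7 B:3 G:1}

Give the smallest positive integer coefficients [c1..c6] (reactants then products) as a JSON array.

Coefficients: [2, 4, 4, 6, 3, 4]

A: 2·2+4·8 = 36 | 4·3+6·0+3·8+4·0 = 36
R: 2·3+4·7 = 34 | 4·0+6·1+3·8+4·1 = 34
T: 2·0+4·7 = 28 | 4·0+6·0+3·0+4·7 = 28
B: 2·4+4·4 = 24 | 4·0+6·2+3·0+4·3 = 24
G: 2·2+4·4 = 20 | 4·1+6·2+3·0+4·1 = 20
gcd(2,4,4,6,3,4) = 1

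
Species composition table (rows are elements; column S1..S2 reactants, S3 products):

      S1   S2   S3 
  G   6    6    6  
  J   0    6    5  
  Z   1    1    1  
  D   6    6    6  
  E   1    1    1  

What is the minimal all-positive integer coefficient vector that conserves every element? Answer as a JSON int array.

Coefficients: [1, 5, 6]

G: 1·6+5·6 = 36 | 6·6 = 36
J: 1·0+5·6 = 30 | 6·5 = 30
Z: 1·1+5·1 = 6 | 6·1 = 6
D: 1·6+5·6 = 36 | 6·6 = 36
E: 1·1+5·1 = 6 | 6·1 = 6
gcd(1,5,6) = 1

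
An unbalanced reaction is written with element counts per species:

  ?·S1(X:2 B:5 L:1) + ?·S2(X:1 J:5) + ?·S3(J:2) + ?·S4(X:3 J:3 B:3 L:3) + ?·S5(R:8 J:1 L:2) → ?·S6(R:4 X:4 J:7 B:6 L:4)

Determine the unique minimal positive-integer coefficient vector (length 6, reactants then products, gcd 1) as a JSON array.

Coefficients: [3, 1, 6, 3, 2, 4]

R: 3·0+1·0+6·0+3·0+2·8 = 16 | 4·4 = 16
X: 3·2+1·1+6·0+3·3+2·0 = 16 | 4·4 = 16
J: 3·0+1·5+6·2+3·3+2·1 = 28 | 4·7 = 28
B: 3·5+1·0+6·0+3·3+2·0 = 24 | 4·6 = 24
L: 3·1+1·0+6·0+3·3+2·2 = 16 | 4·4 = 16
gcd(3,1,6,3,2,4) = 1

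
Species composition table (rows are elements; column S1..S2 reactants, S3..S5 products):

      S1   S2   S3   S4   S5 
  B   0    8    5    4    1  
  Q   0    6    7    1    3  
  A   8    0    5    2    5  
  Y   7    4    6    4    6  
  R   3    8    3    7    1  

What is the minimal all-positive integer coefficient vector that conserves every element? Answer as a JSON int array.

Coefficients: [4, 5, 3, 6, 1]

B: 4·0+5·8 = 40 | 3·5+6·4+1·1 = 40
Q: 4·0+5·6 = 30 | 3·7+6·1+1·3 = 30
A: 4·8+5·0 = 32 | 3·5+6·2+1·5 = 32
Y: 4·7+5·4 = 48 | 3·6+6·4+1·6 = 48
R: 4·3+5·8 = 52 | 3·3+6·7+1·1 = 52
gcd(4,5,3,6,1) = 1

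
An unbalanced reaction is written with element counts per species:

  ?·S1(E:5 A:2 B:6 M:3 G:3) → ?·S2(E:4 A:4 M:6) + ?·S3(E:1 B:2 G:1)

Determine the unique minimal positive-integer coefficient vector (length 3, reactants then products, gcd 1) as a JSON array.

Coefficients: [2, 1, 6]

E: 2·5 = 10 | 1·4+6·1 = 10
A: 2·2 = 4 | 1·4+6·0 = 4
B: 2·6 = 12 | 1·0+6·2 = 12
M: 2·3 = 6 | 1·6+6·0 = 6
G: 2·3 = 6 | 1·0+6·1 = 6
gcd(2,1,6) = 1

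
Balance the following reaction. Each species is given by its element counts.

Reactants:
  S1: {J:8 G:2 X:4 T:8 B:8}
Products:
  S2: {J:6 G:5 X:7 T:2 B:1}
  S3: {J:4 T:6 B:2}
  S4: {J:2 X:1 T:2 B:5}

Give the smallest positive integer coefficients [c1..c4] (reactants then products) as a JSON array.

Coefficients: [5, 2, 4, 6]

J: 5·8 = 40 | 2·6+4·4+6·2 = 40
G: 5·2 = 10 | 2·5+4·0+6·0 = 10
X: 5·4 = 20 | 2·7+4·0+6·1 = 20
T: 5·8 = 40 | 2·2+4·6+6·2 = 40
B: 5·8 = 40 | 2·1+4·2+6·5 = 40
gcd(5,2,4,6) = 1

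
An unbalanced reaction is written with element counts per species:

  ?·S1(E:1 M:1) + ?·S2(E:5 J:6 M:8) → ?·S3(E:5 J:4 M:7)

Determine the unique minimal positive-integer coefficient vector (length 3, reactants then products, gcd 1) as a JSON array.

E: 5·1+2·5 = 15 | 3·5 = 15
J: 5·0+2·6 = 12 | 3·4 = 12
M: 5·1+2·8 = 21 | 3·7 = 21
gcd(5,2,3) = 1

Coefficients: [5, 2, 3]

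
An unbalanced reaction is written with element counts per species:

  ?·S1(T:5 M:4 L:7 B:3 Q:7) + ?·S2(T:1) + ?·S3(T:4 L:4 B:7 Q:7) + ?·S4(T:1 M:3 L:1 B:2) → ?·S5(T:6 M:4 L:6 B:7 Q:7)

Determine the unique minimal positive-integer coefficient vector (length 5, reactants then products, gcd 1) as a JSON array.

T: 2·5+4·1+3·4+4·1 = 30 | 5·6 = 30
M: 2·4+4·0+3·0+4·3 = 20 | 5·4 = 20
L: 2·7+4·0+3·4+4·1 = 30 | 5·6 = 30
B: 2·3+4·0+3·7+4·2 = 35 | 5·7 = 35
Q: 2·7+4·0+3·7+4·0 = 35 | 5·7 = 35
gcd(2,4,3,4,5) = 1

Coefficients: [2, 4, 3, 4, 5]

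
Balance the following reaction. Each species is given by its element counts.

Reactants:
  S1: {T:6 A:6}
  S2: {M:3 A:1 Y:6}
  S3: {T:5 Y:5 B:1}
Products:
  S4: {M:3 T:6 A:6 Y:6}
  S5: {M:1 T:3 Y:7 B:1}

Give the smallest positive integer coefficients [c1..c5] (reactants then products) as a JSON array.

M: 4·0+6·3+3·0 = 18 | 5·3+3·1 = 18
T: 4·6+6·0+3·5 = 39 | 5·6+3·3 = 39
A: 4·6+6·1+3·0 = 30 | 5·6+3·0 = 30
Y: 4·0+6·6+3·5 = 51 | 5·6+3·7 = 51
B: 4·0+6·0+3·1 = 3 | 5·0+3·1 = 3
gcd(4,6,3,5,3) = 1

Coefficients: [4, 6, 3, 5, 3]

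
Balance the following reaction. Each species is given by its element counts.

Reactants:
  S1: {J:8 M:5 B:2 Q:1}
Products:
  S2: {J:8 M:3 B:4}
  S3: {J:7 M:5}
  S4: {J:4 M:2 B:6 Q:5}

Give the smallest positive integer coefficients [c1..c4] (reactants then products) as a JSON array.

J: 5·8 = 40 | 1·8+4·7+1·4 = 40
M: 5·5 = 25 | 1·3+4·5+1·2 = 25
B: 5·2 = 10 | 1·4+4·0+1·6 = 10
Q: 5·1 = 5 | 1·0+4·0+1·5 = 5
gcd(5,1,4,1) = 1

Coefficients: [5, 1, 4, 1]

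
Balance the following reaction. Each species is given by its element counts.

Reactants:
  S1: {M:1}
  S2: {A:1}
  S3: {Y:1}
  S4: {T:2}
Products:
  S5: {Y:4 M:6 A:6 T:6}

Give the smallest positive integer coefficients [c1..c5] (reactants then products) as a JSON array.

Coefficients: [6, 6, 4, 3, 1]

Y: 6·0+6·0+4·1+3·0 = 4 | 1·4 = 4
M: 6·1+6·0+4·0+3·0 = 6 | 1·6 = 6
A: 6·0+6·1+4·0+3·0 = 6 | 1·6 = 6
T: 6·0+6·0+4·0+3·2 = 6 | 1·6 = 6
gcd(6,6,4,3,1) = 1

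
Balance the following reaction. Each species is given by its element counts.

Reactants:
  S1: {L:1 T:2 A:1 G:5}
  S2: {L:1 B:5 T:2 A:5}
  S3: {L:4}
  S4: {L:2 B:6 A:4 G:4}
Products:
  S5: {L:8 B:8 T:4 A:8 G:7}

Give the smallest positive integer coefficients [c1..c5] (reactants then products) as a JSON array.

L: 4·1+4·1+5·4+2·2 = 32 | 4·8 = 32
B: 4·0+4·5+5·0+2·6 = 32 | 4·8 = 32
T: 4·2+4·2+5·0+2·0 = 16 | 4·4 = 16
A: 4·1+4·5+5·0+2·4 = 32 | 4·8 = 32
G: 4·5+4·0+5·0+2·4 = 28 | 4·7 = 28
gcd(4,4,5,2,4) = 1

Coefficients: [4, 4, 5, 2, 4]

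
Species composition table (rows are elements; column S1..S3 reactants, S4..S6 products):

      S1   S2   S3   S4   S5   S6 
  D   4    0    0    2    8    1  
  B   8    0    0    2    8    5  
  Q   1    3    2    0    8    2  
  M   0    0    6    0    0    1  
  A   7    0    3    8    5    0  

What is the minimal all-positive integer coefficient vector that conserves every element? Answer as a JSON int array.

D: 6·4+4·0+1·0 = 24 | 5·2+1·8+6·1 = 24
B: 6·8+4·0+1·0 = 48 | 5·2+1·8+6·5 = 48
Q: 6·1+4·3+1·2 = 20 | 5·0+1·8+6·2 = 20
M: 6·0+4·0+1·6 = 6 | 5·0+1·0+6·1 = 6
A: 6·7+4·0+1·3 = 45 | 5·8+1·5+6·0 = 45
gcd(6,4,1,5,1,6) = 1

Coefficients: [6, 4, 1, 5, 1, 6]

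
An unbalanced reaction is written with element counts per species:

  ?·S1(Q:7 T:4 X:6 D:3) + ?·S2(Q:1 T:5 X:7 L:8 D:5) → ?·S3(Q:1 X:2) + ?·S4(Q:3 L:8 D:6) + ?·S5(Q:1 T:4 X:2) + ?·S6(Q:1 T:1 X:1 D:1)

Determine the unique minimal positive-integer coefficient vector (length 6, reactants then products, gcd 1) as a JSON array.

Coefficients: [2, 1, 5, 1, 2, 5]

Q: 2·7+1·1 = 15 | 5·1+1·3+2·1+5·1 = 15
T: 2·4+1·5 = 13 | 5·0+1·0+2·4+5·1 = 13
X: 2·6+1·7 = 19 | 5·2+1·0+2·2+5·1 = 19
L: 2·0+1·8 = 8 | 5·0+1·8+2·0+5·0 = 8
D: 2·3+1·5 = 11 | 5·0+1·6+2·0+5·1 = 11
gcd(2,1,5,1,2,5) = 1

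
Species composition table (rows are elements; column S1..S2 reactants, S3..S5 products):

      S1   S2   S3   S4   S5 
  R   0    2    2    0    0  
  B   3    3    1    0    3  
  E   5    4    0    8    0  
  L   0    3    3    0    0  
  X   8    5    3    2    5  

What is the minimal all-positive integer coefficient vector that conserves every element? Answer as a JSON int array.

R: 4·0+3·2 = 6 | 3·2+4·0+6·0 = 6
B: 4·3+3·3 = 21 | 3·1+4·0+6·3 = 21
E: 4·5+3·4 = 32 | 3·0+4·8+6·0 = 32
L: 4·0+3·3 = 9 | 3·3+4·0+6·0 = 9
X: 4·8+3·5 = 47 | 3·3+4·2+6·5 = 47
gcd(4,3,3,4,6) = 1

Coefficients: [4, 3, 3, 4, 6]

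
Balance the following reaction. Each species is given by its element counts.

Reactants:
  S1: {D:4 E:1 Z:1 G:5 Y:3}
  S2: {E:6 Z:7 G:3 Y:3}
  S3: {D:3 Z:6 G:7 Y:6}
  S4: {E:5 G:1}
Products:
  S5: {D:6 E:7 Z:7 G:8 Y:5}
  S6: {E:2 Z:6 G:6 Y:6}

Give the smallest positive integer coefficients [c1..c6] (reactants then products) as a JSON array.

D: 6·4+6·0+4·3+2·0 = 36 | 6·6+5·0 = 36
E: 6·1+6·6+4·0+2·5 = 52 | 6·7+5·2 = 52
Z: 6·1+6·7+4·6+2·0 = 72 | 6·7+5·6 = 72
G: 6·5+6·3+4·7+2·1 = 78 | 6·8+5·6 = 78
Y: 6·3+6·3+4·6+2·0 = 60 | 6·5+5·6 = 60
gcd(6,6,4,2,6,5) = 1

Coefficients: [6, 6, 4, 2, 6, 5]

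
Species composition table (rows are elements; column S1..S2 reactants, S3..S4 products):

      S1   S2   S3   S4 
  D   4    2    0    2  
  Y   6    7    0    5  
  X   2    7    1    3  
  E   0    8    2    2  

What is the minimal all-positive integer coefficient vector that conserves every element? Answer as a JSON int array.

D: 1·4+2·2 = 8 | 4·0+4·2 = 8
Y: 1·6+2·7 = 20 | 4·0+4·5 = 20
X: 1·2+2·7 = 16 | 4·1+4·3 = 16
E: 1·0+2·8 = 16 | 4·2+4·2 = 16
gcd(1,2,4,4) = 1

Coefficients: [1, 2, 4, 4]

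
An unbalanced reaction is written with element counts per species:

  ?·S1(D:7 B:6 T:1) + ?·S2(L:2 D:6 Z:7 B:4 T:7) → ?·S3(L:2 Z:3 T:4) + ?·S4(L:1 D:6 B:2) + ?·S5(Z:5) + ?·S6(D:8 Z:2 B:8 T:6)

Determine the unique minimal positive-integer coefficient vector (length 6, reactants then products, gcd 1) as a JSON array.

L: 4·0+6·2 = 12 | 4·2+4·1+4·0+5·0 = 12
D: 4·7+6·6 = 64 | 4·0+4·6+4·0+5·8 = 64
Z: 4·0+6·7 = 42 | 4·3+4·0+4·5+5·2 = 42
B: 4·6+6·4 = 48 | 4·0+4·2+4·0+5·8 = 48
T: 4·1+6·7 = 46 | 4·4+4·0+4·0+5·6 = 46
gcd(4,6,4,4,4,5) = 1

Coefficients: [4, 6, 4, 4, 4, 5]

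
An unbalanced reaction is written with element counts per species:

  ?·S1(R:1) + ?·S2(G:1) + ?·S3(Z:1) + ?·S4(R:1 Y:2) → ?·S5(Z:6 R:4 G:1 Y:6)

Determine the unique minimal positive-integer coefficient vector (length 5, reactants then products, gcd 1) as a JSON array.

Coefficients: [1, 1, 6, 3, 1]

Z: 1·0+1·0+6·1+3·0 = 6 | 1·6 = 6
R: 1·1+1·0+6·0+3·1 = 4 | 1·4 = 4
G: 1·0+1·1+6·0+3·0 = 1 | 1·1 = 1
Y: 1·0+1·0+6·0+3·2 = 6 | 1·6 = 6
gcd(1,1,6,3,1) = 1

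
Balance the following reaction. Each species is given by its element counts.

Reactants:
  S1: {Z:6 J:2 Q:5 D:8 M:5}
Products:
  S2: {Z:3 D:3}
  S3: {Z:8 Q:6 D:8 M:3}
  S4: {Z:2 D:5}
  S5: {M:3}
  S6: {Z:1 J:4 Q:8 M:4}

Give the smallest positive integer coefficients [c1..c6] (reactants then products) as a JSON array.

Z: 6·6 = 36 | 5·3+1·8+5·2+5·0+3·1 = 36
J: 6·2 = 12 | 5·0+1·0+5·0+5·0+3·4 = 12
Q: 6·5 = 30 | 5·0+1·6+5·0+5·0+3·8 = 30
D: 6·8 = 48 | 5·3+1·8+5·5+5·0+3·0 = 48
M: 6·5 = 30 | 5·0+1·3+5·0+5·3+3·4 = 30
gcd(6,5,1,5,5,3) = 1

Coefficients: [6, 5, 1, 5, 5, 3]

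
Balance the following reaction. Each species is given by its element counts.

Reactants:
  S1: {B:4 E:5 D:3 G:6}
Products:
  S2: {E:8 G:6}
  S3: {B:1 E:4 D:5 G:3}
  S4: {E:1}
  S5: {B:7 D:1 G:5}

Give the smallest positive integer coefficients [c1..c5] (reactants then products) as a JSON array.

Coefficients: [6, 2, 3, 2, 3]

B: 6·4 = 24 | 2·0+3·1+2·0+3·7 = 24
E: 6·5 = 30 | 2·8+3·4+2·1+3·0 = 30
D: 6·3 = 18 | 2·0+3·5+2·0+3·1 = 18
G: 6·6 = 36 | 2·6+3·3+2·0+3·5 = 36
gcd(6,2,3,2,3) = 1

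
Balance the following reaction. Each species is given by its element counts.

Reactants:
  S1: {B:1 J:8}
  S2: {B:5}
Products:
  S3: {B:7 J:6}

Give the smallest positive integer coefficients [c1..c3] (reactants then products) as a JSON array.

Coefficients: [3, 5, 4]

B: 3·1+5·5 = 28 | 4·7 = 28
J: 3·8+5·0 = 24 | 4·6 = 24
gcd(3,5,4) = 1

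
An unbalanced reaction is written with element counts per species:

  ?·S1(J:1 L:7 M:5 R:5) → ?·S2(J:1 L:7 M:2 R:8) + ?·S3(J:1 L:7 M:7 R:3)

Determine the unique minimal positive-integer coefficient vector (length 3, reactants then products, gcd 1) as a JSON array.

Coefficients: [5, 2, 3]

J: 5·1 = 5 | 2·1+3·1 = 5
L: 5·7 = 35 | 2·7+3·7 = 35
M: 5·5 = 25 | 2·2+3·7 = 25
R: 5·5 = 25 | 2·8+3·3 = 25
gcd(5,2,3) = 1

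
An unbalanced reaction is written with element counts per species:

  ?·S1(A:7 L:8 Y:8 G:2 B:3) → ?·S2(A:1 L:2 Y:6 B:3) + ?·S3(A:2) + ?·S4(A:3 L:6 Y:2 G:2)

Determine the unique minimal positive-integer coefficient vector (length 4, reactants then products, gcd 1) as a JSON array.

A: 2·7 = 14 | 2·1+3·2+2·3 = 14
L: 2·8 = 16 | 2·2+3·0+2·6 = 16
Y: 2·8 = 16 | 2·6+3·0+2·2 = 16
G: 2·2 = 4 | 2·0+3·0+2·2 = 4
B: 2·3 = 6 | 2·3+3·0+2·0 = 6
gcd(2,2,3,2) = 1

Coefficients: [2, 2, 3, 2]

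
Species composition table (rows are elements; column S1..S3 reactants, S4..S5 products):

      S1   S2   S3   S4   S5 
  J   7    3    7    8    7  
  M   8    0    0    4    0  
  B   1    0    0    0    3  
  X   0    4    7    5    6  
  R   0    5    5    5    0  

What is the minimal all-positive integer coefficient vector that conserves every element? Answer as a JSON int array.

J: 3·7+2·3+4·7 = 55 | 6·8+1·7 = 55
M: 3·8+2·0+4·0 = 24 | 6·4+1·0 = 24
B: 3·1+2·0+4·0 = 3 | 6·0+1·3 = 3
X: 3·0+2·4+4·7 = 36 | 6·5+1·6 = 36
R: 3·0+2·5+4·5 = 30 | 6·5+1·0 = 30
gcd(3,2,4,6,1) = 1

Coefficients: [3, 2, 4, 6, 1]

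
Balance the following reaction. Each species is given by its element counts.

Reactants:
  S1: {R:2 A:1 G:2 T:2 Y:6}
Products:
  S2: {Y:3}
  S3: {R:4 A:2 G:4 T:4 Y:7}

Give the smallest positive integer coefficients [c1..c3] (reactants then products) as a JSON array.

R: 6·2 = 12 | 5·0+3·4 = 12
A: 6·1 = 6 | 5·0+3·2 = 6
G: 6·2 = 12 | 5·0+3·4 = 12
T: 6·2 = 12 | 5·0+3·4 = 12
Y: 6·6 = 36 | 5·3+3·7 = 36
gcd(6,5,3) = 1

Coefficients: [6, 5, 3]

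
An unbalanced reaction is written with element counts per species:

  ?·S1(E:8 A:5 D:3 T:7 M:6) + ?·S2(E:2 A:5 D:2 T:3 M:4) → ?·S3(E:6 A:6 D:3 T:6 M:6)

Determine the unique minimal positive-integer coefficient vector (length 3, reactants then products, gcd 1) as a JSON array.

E: 3·8+3·2 = 30 | 5·6 = 30
A: 3·5+3·5 = 30 | 5·6 = 30
D: 3·3+3·2 = 15 | 5·3 = 15
T: 3·7+3·3 = 30 | 5·6 = 30
M: 3·6+3·4 = 30 | 5·6 = 30
gcd(3,3,5) = 1

Coefficients: [3, 3, 5]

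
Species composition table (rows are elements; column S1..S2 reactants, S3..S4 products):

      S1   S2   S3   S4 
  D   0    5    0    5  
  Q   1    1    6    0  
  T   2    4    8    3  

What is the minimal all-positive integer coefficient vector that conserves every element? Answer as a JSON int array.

D: 2·0+4·5 = 20 | 1·0+4·5 = 20
Q: 2·1+4·1 = 6 | 1·6+4·0 = 6
T: 2·2+4·4 = 20 | 1·8+4·3 = 20
gcd(2,4,1,4) = 1

Coefficients: [2, 4, 1, 4]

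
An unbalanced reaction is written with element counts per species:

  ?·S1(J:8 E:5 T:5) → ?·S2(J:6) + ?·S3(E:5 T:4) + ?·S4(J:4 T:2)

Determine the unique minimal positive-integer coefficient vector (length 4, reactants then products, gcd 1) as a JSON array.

Coefficients: [2, 2, 2, 1]

J: 2·8 = 16 | 2·6+2·0+1·4 = 16
E: 2·5 = 10 | 2·0+2·5+1·0 = 10
T: 2·5 = 10 | 2·0+2·4+1·2 = 10
gcd(2,2,2,1) = 1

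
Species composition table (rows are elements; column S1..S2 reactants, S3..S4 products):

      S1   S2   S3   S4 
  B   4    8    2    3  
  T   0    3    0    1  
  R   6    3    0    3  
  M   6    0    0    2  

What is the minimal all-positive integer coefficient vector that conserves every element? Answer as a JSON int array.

B: 2·4+2·8 = 24 | 3·2+6·3 = 24
T: 2·0+2·3 = 6 | 3·0+6·1 = 6
R: 2·6+2·3 = 18 | 3·0+6·3 = 18
M: 2·6+2·0 = 12 | 3·0+6·2 = 12
gcd(2,2,3,6) = 1

Coefficients: [2, 2, 3, 6]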